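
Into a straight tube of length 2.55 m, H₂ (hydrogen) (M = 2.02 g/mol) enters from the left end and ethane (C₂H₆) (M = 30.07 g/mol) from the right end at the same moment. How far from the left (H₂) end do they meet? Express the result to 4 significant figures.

The fronts meet when d_H₂ + d_C₂H₆ = L with d_H₂/d_C₂H₆ = √(M_C₂H₆/M_H₂) (Graham's law). Here √(M_C₂H₆/M_H₂) = √(30.07/2.02) = 3.858.
With d_H₂ + d_C₂H₆ = 2.55 m, d_C₂H₆ = 2.55/(1 + 3.858) = 0.5249 m.
d_H₂ = 2.55 − 0.5249 = 2.025 m.

2.025 m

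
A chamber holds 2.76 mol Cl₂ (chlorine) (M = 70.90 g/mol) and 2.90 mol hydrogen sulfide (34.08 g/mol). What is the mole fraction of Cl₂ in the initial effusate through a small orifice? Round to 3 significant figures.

The effusion rate of species i is ∝ p_i/√M_i ∝ n_i/√M_i.
x_Cl₂(eff) = (n_Cl₂/√M_Cl₂) / (n_Cl₂/√M_Cl₂ + n_H₂S/√M_H₂S)
= (2.76/√70.90) / (2.76/√70.90 + 2.90/√34.08) = 0.3278/(0.3278 + 0.4968) = 0.398.

0.398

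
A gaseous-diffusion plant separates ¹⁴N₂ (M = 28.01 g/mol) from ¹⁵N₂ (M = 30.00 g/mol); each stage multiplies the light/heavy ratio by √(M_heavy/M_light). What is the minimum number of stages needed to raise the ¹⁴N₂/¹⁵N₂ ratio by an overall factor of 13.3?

76

With α = √(30.00/28.01) per stage, ln α = ½ ln(1.07105) = 0.03432.
Need α^N ≥ 13.3 ⇒ N ≥ ln(13.3) / ln α = 2.588 / 0.03432 = 75.41.
Rounding up, N = 76 stages.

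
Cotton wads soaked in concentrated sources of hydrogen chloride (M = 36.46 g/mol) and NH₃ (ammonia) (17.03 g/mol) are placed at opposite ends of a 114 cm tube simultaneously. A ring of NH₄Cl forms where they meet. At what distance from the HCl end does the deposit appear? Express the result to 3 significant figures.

46.3 cm

Distances travelled in equal time are proportional to diffusion rates, so d_HCl/d_NH₃ = √(M_NH₃/M_HCl) = √(17.03/36.46) = 0.6834.
With d_HCl + d_NH₃ = 114 cm, d_NH₃ = 114/(1 + 0.6834) = 67.72 cm.
d_HCl = 114 − 67.72 = 46.3 cm.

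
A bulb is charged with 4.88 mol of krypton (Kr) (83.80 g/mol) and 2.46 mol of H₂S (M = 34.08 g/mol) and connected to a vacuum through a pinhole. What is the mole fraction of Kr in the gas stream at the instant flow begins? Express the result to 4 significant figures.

The effusion rate of species i is ∝ p_i/√M_i ∝ n_i/√M_i.
Mole fraction of Kr in the effusate = (n_Kr/√M_Kr) / (n_Kr/√M_Kr + n_H₂S/√M_H₂S)
= (4.88/√83.80) / (4.88/√83.80 + 2.46/√34.08) = 0.5331/(0.5331 + 0.4214) = 0.5585.

0.5585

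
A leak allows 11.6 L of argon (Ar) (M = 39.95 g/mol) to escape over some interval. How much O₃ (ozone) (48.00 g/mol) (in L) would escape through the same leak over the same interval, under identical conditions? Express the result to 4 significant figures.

10.58 L

Using Graham's law: rate_O₃/rate_Ar = √(M_Ar/M_O₃) = √(39.95/48.00) = √0.8323 = 0.9123.
So the volume for O₃ is 11.6 × 0.9123 = 10.58 L.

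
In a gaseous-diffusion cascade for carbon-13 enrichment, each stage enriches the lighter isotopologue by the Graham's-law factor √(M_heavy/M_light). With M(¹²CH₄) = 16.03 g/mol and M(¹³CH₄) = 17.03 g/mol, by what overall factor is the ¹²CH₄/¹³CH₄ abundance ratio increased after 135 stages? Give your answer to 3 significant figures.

59.4

The single-stage factor is √(M_heavy/M_light), so 135 stages give [√(17.03/16.03)]^135 = (17.03/16.03)^(135/2).
= 1.06238^(135/2) = 59.4.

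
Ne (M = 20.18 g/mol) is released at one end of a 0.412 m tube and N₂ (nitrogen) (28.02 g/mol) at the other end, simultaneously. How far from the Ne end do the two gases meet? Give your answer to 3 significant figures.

0.223 m

In equal time, each gas travels a distance ∝ its rate ∝ 1/√M, so d_Ne/d_N₂ = √(M_N₂/M_Ne) = √(28.02/20.18) = 1.178.
With d_Ne + d_N₂ = 0.412 m, d_N₂ = 0.412/(1 + 1.178) = 0.1891 m.
d_Ne = 0.412 − 0.1891 = 0.223 m.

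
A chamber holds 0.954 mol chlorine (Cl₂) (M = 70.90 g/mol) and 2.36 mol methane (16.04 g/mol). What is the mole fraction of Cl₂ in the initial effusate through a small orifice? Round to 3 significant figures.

Each component's effusion rate ∝ (its partial pressure)·(1/√M) ∝ n_i/√M_i.
Mole fraction of Cl₂ in the effusate = (n_Cl₂/√M_Cl₂) / (n_Cl₂/√M_Cl₂ + n_CH₄/√M_CH₄)
= (0.954/√70.90) / (0.954/√70.90 + 2.36/√16.04) = 0.1133/(0.1133 + 0.5893) = 0.161.

0.161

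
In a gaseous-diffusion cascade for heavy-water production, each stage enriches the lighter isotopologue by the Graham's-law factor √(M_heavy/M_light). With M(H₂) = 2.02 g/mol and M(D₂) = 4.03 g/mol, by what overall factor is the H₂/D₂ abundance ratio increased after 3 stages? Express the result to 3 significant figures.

2.82

The single-stage factor is √(M_heavy/M_light), so 3 stages give [√(4.03/2.02)]^3 = (4.03/2.02)^(3/2).
= 1.99505^(3/2) = 2.82.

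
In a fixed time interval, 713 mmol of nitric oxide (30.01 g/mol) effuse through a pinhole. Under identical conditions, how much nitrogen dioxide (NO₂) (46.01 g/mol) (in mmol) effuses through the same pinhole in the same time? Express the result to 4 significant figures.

575.8 mmol

Since effusion rate ∝ 1/√M, rate_NO₂/rate_NO = √(M_NO/M_NO₂) = √(30.01/46.01) = √0.6522 = 0.8076.
So the amount for NO₂ is 713 × 0.8076 = 575.8 mmol.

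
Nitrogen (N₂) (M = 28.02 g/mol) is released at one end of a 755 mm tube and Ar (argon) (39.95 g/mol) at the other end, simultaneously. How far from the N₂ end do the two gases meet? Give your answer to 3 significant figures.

Distances travelled in equal time are proportional to diffusion rates, so d_N₂/d_Ar = √(M_Ar/M_N₂) = √(39.95/28.02) = 1.194.
With d_N₂ + d_Ar = 755 mm, d_Ar = 755/(1 + 1.194) = 344.1 mm.
d_N₂ = 755 − 344.1 = 411 mm.

411 mm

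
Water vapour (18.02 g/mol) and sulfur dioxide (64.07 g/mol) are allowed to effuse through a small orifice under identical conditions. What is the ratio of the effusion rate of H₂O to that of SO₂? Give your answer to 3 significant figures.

1.89

From Graham's law, rate_H₂O/rate_SO₂ = √(M_SO₂/M_H₂O) = √(64.07/18.02) = √3.555 = 1.89.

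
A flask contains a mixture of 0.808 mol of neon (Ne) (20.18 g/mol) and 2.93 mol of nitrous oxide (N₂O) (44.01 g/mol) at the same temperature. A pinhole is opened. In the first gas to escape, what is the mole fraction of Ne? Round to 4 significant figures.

Effusion rate of each component ∝ n_i/√M_i (partial pressure × 1/√M).
x_Ne(eff) = (n_Ne/√M_Ne) / (n_Ne/√M_Ne + n_N₂O/√M_N₂O)
= (0.808/√20.18) / (0.808/√20.18 + 2.93/√44.01) = 0.1799/(0.1799 + 0.4417) = 0.2894.

0.2894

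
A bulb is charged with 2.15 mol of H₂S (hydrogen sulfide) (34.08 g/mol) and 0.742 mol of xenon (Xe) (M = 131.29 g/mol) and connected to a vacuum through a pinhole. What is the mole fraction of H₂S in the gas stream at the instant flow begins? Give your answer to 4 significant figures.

Each component's effusion rate ∝ (its partial pressure)·(1/√M) ∝ n_i/√M_i.
x_H₂S(eff) = (n_H₂S/√M_H₂S) / (n_H₂S/√M_H₂S + n_Xe/√M_Xe)
= (2.15/√34.08) / (2.15/√34.08 + 0.742/√131.29) = 0.3683/(0.3683 + 0.06476) = 0.8505.

0.8505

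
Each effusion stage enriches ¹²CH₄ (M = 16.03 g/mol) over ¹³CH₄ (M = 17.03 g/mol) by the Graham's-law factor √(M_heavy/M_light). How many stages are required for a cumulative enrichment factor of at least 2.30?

28

Per stage α = (17.03/16.03)^(1/2) = 1.06238^0.5, giving ln α = 0.03026.
Need α^N ≥ 2.30 ⇒ N ≥ ln(2.30) / ln α = 0.8329 / 0.03026 = 27.53.
Rounding up, N = 28 stages.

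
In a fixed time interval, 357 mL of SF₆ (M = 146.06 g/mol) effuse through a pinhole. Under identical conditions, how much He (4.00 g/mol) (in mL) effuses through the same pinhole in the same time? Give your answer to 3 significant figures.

2160 mL

Since effusion rate ∝ 1/√M, rate_He/rate_SF₆ = √(M_SF₆/M_He) = √(146.06/4.00) = √36.52 = 6.043.
So the volume for He is 357 × 6.043 = 2160 mL.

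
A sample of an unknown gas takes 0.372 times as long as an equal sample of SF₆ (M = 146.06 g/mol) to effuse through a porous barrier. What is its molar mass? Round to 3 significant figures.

20.2 g/mol

By Graham's law, t_X/t_SF₆ = √(M_X/M_SF₆).
0.372 = √(M_X/146.06)
M_X = 146.06 × 0.372² = 146.06 × 0.1384 = 20.2 g/mol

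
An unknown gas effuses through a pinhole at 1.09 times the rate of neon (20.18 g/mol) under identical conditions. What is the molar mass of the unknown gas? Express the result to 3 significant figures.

Using Graham's law: rate_X/rate_Ne = √(M_Ne/M_X).
1.09 = √(20.18/M_X)
M_X = 20.18 / 1.09² = 20.18 / 1.188 = 17.0 g/mol

17.0 g/mol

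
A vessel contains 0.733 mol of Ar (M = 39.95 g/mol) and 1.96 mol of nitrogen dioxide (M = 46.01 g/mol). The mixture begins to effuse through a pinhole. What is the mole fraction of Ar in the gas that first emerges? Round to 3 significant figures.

0.286

Effusion rate of each component ∝ n_i/√M_i (partial pressure × 1/√M).
Mole fraction of Ar in the effusate = (n_Ar/√M_Ar) / (n_Ar/√M_Ar + n_NO₂/√M_NO₂)
= (0.733/√39.95) / (0.733/√39.95 + 1.96/√46.01) = 0.1160/(0.1160 + 0.2890) = 0.286.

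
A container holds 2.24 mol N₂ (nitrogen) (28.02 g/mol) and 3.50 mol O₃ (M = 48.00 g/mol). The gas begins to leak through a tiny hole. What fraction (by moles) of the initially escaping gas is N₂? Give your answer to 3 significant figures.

0.456

Each component's effusion rate ∝ (its partial pressure)·(1/√M) ∝ n_i/√M_i.
So x_N₂ in the escaping gas = (n_N₂/√M_N₂) / Σ(n_i/√M_i)
= (2.24/√28.02) / (2.24/√28.02 + 3.50/√48.00) = 0.4232/(0.4232 + 0.5052) = 0.456.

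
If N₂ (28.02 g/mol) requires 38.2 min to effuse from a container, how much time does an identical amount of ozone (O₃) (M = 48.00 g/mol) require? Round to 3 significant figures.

Since effusion rate ∝ 1/√M, t_O₃/t_N₂ = √(M_O₃/M_N₂) = √(48.00/28.02) = √1.713 = 1.309.
So the time for O₃ is 38.2 × 1.309 = 50.0 min.

50.0 min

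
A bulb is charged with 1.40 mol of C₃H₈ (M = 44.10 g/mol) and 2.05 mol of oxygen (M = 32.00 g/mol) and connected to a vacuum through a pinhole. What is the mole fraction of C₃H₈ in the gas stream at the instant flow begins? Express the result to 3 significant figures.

0.368

Rate_i ∝ x_i/√M_i (Graham's law weighted by mole fraction), so the effusate composition follows n_i/√M_i.
So x_C₃H₈ in the escaping gas = (n_C₃H₈/√M_C₃H₈) / Σ(n_i/√M_i)
= (1.40/√44.10) / (1.40/√44.10 + 2.05/√32.00) = 0.2108/(0.2108 + 0.3624) = 0.368.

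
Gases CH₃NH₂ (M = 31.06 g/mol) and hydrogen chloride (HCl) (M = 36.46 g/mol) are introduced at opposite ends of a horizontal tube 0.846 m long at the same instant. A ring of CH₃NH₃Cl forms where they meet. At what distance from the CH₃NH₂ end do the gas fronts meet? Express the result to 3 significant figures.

0.440 m

In equal time, each gas travels a distance ∝ its rate ∝ 1/√M, so d_CH₃NH₂/d_HCl = √(M_HCl/M_CH₃NH₂) = √(36.46/31.06) = 1.083.
With d_CH₃NH₂ + d_HCl = 0.846 m, d_HCl = 0.846/(1 + 1.083) = 0.4061 m.
d_CH₃NH₂ = 0.846 − 0.4061 = 0.440 m.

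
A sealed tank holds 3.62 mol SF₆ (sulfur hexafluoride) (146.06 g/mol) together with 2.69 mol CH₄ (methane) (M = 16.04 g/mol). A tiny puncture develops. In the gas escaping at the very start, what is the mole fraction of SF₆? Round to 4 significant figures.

0.3084

Each component's effusion rate ∝ (its partial pressure)·(1/√M) ∝ n_i/√M_i.
x_SF₆(eff) = (n_SF₆/√M_SF₆) / (n_SF₆/√M_SF₆ + n_CH₄/√M_CH₄)
= (3.62/√146.06) / (3.62/√146.06 + 2.69/√16.04) = 0.2995/(0.2995 + 0.6717) = 0.3084.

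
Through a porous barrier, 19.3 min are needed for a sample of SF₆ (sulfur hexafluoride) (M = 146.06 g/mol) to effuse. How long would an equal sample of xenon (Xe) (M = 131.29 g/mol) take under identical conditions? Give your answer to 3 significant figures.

From Graham's law, t_Xe/t_SF₆ = √(M_Xe/M_SF₆) = √(131.29/146.06) = √0.8989 = 0.9481.
So the time for Xe is 19.3 × 0.9481 = 18.3 min.

18.3 min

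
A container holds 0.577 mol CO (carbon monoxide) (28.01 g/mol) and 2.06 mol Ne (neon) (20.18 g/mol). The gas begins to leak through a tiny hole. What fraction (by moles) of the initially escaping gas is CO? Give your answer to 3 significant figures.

0.192

Effusion rate of each component ∝ n_i/√M_i (partial pressure × 1/√M).
x_CO(eff) = (n_CO/√M_CO) / (n_CO/√M_CO + n_Ne/√M_Ne)
= (0.577/√28.01) / (0.577/√28.01 + 2.06/√20.18) = 0.1090/(0.1090 + 0.4586) = 0.192.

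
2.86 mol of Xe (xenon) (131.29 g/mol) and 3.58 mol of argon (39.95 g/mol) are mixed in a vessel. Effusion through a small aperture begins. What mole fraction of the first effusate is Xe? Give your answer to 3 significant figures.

Effusion rate of each component ∝ n_i/√M_i (partial pressure × 1/√M).
x_Xe(eff) = (n_Xe/√M_Xe) / (n_Xe/√M_Xe + n_Ar/√M_Ar)
= (2.86/√131.29) / (2.86/√131.29 + 3.58/√39.95) = 0.2496/(0.2496 + 0.5664) = 0.306.

0.306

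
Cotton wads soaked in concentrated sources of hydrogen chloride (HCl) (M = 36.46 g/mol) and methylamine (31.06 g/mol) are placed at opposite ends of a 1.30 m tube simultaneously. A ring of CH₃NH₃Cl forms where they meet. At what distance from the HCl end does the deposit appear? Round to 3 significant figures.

0.624 m

The fronts meet when d_HCl + d_CH₃NH₂ = L with d_HCl/d_CH₃NH₂ = √(M_CH₃NH₂/M_HCl) (Graham's law). Here √(M_CH₃NH₂/M_HCl) = √(31.06/36.46) = 0.9230.
With d_HCl + d_CH₃NH₂ = 1.30 m, d_CH₃NH₂ = 1.30/(1 + 0.9230) = 0.6760 m.
d_HCl = 1.30 − 0.6760 = 0.624 m.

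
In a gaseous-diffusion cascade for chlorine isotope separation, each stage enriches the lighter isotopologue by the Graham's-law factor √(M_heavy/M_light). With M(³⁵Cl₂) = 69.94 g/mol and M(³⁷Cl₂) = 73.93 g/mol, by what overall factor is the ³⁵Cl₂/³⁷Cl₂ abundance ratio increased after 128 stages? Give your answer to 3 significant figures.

34.8

The single-stage factor is √(M_heavy/M_light), so 128 stages give [√(73.93/69.94)]^128 = (73.93/69.94)^(128/2).
= 1.05705^64 = 34.8.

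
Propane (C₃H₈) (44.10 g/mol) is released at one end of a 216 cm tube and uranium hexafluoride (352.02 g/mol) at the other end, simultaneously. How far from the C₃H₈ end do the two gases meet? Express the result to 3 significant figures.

The fronts meet when d_C₃H₈ + d_UF₆ = L with d_C₃H₈/d_UF₆ = √(M_UF₆/M_C₃H₈) (Graham's law). Here √(M_UF₆/M_C₃H₈) = √(352.02/44.10) = 2.825.
With d_C₃H₈ + d_UF₆ = 216 cm, d_UF₆ = 216/(1 + 2.825) = 56.47 cm.
d_C₃H₈ = 216 − 56.47 = 160 cm.

160 cm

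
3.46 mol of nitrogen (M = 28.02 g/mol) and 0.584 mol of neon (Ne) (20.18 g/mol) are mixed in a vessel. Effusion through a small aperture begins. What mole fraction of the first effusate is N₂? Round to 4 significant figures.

Each component's effusion rate ∝ (its partial pressure)·(1/√M) ∝ n_i/√M_i.
So x_N₂ in the escaping gas = (n_N₂/√M_N₂) / Σ(n_i/√M_i)
= (3.46/√28.02) / (3.46/√28.02 + 0.584/√20.18) = 0.6536/(0.6536 + 0.1300) = 0.8341.

0.8341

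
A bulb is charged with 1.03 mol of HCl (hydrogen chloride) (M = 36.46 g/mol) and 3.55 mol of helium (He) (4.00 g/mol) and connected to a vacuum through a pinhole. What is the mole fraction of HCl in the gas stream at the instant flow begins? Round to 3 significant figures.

Each component's effusion rate ∝ (its partial pressure)·(1/√M) ∝ n_i/√M_i.
Mole fraction of HCl in the effusate = (n_HCl/√M_HCl) / (n_HCl/√M_HCl + n_He/√M_He)
= (1.03/√36.46) / (1.03/√36.46 + 3.55/√4.00) = 0.1706/(0.1706 + 1.775) = 0.0877.

0.0877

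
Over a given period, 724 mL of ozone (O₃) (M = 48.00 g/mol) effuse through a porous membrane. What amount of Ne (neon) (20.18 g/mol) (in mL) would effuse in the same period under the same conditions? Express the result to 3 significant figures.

From Graham's law, rate_Ne/rate_O₃ = √(M_O₃/M_Ne) = √(48.00/20.18) = √2.379 = 1.542.
So the volume for Ne is 724 × 1.542 = 1120 mL.

1120 mL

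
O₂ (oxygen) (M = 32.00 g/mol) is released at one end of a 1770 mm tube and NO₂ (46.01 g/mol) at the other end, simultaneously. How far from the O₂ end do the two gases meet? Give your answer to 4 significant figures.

Distances travelled in equal time are proportional to diffusion rates, so d_O₂/d_NO₂ = √(M_NO₂/M_O₂) = √(46.01/32.00) = 1.199.
With d_O₂ + d_NO₂ = 1770 mm, d_NO₂ = 1770/(1 + 1.199) = 804.9 mm.
d_O₂ = 1770 − 804.9 = 965.1 mm.

965.1 mm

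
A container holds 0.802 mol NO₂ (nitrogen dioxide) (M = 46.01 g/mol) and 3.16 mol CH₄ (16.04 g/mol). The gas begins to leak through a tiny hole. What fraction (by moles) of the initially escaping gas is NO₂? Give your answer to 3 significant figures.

0.130

Rate_i ∝ x_i/√M_i (Graham's law weighted by mole fraction), so the effusate composition follows n_i/√M_i.
So x_NO₂ in the escaping gas = (n_NO₂/√M_NO₂) / Σ(n_i/√M_i)
= (0.802/√46.01) / (0.802/√46.01 + 3.16/√16.04) = 0.1182/(0.1182 + 0.7890) = 0.130.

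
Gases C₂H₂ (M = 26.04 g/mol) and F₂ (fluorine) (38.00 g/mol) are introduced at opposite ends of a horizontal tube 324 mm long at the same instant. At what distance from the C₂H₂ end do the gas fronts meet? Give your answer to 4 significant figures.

177.3 mm

Graham's law gives d_C₂H₂/d_F₂ = rate_C₂H₂/rate_F₂ = √(M_F₂/M_C₂H₂) = √(38.00/26.04) = 1.208.
With d_C₂H₂ + d_F₂ = 324 mm, d_F₂ = 324/(1 + 1.208) = 146.7 mm.
d_C₂H₂ = 324 − 146.7 = 177.3 mm.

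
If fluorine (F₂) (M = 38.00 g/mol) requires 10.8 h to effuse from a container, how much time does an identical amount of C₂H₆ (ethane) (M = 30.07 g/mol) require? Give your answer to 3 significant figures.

9.61 h

Graham's law gives t_C₂H₆/t_F₂ = √(M_C₂H₆/M_F₂) = √(30.07/38.00) = √0.7913 = 0.8896.
So the time for C₂H₆ is 10.8 × 0.8896 = 9.61 h.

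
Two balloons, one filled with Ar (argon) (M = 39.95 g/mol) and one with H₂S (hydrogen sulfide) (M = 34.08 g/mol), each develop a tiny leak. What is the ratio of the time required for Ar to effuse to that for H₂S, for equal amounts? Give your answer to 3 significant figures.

Graham's law gives t_Ar/t_H₂S = √(M_Ar/M_H₂S) = √(39.95/34.08) = √1.172 = 1.08.

1.08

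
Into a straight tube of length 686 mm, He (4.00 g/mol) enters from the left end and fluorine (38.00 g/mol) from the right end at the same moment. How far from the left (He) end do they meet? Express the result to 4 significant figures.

518.0 mm

In equal time, each gas travels a distance ∝ its rate ∝ 1/√M, so d_He/d_F₂ = √(M_F₂/M_He) = √(38.00/4.00) = 3.082.
With d_He + d_F₂ = 686 mm, d_F₂ = 686/(1 + 3.082) = 168.0 mm.
d_He = 686 − 168.0 = 518.0 mm.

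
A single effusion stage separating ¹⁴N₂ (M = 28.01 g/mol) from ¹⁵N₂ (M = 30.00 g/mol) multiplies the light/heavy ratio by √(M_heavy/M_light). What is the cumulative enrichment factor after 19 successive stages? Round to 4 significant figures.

1.919

The single-stage factor is √(M_heavy/M_light), so 19 stages give [√(30.00/28.01)]^19 = (30.00/28.01)^(19/2).
= 1.07105^(19/2) = 1.919.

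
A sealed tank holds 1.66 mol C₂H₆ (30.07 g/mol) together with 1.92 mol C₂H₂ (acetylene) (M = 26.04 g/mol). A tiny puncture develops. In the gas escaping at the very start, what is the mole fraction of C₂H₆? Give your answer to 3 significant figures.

0.446

The effusion rate of species i is ∝ p_i/√M_i ∝ n_i/√M_i.
Mole fraction of C₂H₆ in the effusate = (n_C₂H₆/√M_C₂H₆) / (n_C₂H₆/√M_C₂H₆ + n_C₂H₂/√M_C₂H₂)
= (1.66/√30.07) / (1.66/√30.07 + 1.92/√26.04) = 0.3027/(0.3027 + 0.3763) = 0.446.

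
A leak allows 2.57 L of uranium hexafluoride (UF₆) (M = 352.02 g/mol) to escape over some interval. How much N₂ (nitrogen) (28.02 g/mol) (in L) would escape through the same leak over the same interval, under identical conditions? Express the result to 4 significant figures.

9.109 L

Using Graham's law: rate_N₂/rate_UF₆ = √(M_UF₆/M_N₂) = √(352.02/28.02) = √12.56 = 3.544.
So the volume for N₂ is 2.57 × 3.544 = 9.109 L.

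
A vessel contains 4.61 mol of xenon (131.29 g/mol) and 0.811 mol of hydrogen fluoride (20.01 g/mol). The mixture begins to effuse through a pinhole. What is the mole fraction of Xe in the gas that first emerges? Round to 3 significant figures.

0.689

Rate_i ∝ x_i/√M_i (Graham's law weighted by mole fraction), so the effusate composition follows n_i/√M_i.
Mole fraction of Xe in the effusate = (n_Xe/√M_Xe) / (n_Xe/√M_Xe + n_HF/√M_HF)
= (4.61/√131.29) / (4.61/√131.29 + 0.811/√20.01) = 0.4023/(0.4023 + 0.1813) = 0.689.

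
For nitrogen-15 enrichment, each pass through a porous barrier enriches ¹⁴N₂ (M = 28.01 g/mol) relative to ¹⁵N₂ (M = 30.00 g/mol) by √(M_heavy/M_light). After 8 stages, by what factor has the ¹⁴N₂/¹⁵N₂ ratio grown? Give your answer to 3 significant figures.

1.32

Each stage multiplies the ratio by α = √(30.00/28.01), so after 8 stages the overall factor is α^8 = (30.00/28.01)^(8/2).
= 1.07105^4 = 1.32.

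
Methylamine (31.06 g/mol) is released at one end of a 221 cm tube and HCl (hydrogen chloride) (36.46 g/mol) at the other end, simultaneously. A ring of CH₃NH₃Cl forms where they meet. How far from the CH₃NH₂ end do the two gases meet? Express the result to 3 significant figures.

The fronts meet when d_CH₃NH₂ + d_HCl = L with d_CH₃NH₂/d_HCl = √(M_HCl/M_CH₃NH₂) (Graham's law). Here √(M_HCl/M_CH₃NH₂) = √(36.46/31.06) = 1.083.
With d_CH₃NH₂ + d_HCl = 221 cm, d_HCl = 221/(1 + 1.083) = 106.1 cm.
d_CH₃NH₂ = 221 − 106.1 = 115 cm.

115 cm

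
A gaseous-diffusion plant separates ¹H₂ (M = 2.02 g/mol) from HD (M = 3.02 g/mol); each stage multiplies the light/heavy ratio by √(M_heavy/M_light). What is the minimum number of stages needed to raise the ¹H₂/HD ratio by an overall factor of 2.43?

5

Per stage α = (3.02/2.02)^(1/2) = 1.49505^0.5, giving ln α = 0.2011.
Need α^N ≥ 2.43 ⇒ N ≥ ln(2.43) / ln α = 0.8879 / 0.2011 = 4.42.
Rounding up, N = 5 stages.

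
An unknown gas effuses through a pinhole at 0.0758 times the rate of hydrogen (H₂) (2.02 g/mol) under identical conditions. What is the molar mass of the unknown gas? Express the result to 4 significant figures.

From Graham's law, rate_X/rate_H₂ = √(M_H₂/M_X).
0.0758 = √(2.02/M_X)
M_X = 2.02 / 0.0758² = 2.02 / 0.005746 = 351.6 g/mol

351.6 g/mol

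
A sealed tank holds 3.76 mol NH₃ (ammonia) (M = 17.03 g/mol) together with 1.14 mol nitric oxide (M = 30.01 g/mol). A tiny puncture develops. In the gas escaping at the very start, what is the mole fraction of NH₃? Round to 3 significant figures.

Each component's effusion rate ∝ (its partial pressure)·(1/√M) ∝ n_i/√M_i.
Mole fraction of NH₃ in the effusate = (n_NH₃/√M_NH₃) / (n_NH₃/√M_NH₃ + n_NO/√M_NO)
= (3.76/√17.03) / (3.76/√17.03 + 1.14/√30.01) = 0.9111/(0.9111 + 0.2081) = 0.814.

0.814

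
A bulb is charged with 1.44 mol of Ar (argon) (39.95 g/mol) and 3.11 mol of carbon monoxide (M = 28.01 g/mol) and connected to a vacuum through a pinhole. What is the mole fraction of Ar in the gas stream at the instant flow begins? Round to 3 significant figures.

The effusion rate of species i is ∝ p_i/√M_i ∝ n_i/√M_i.
So x_Ar in the escaping gas = (n_Ar/√M_Ar) / Σ(n_i/√M_i)
= (1.44/√39.95) / (1.44/√39.95 + 3.11/√28.01) = 0.2278/(0.2278 + 0.5876) = 0.279.

0.279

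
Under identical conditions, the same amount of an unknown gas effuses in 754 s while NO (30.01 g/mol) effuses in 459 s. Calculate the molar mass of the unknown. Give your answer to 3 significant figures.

81.0 g/mol

By Graham's law, t_X/t_NO = √(M_X/M_NO).
754/459 = 1.643 = √(M_X/30.01)
M_X = 30.01 × 1.643² = 30.01 × 2.698 = 81.0 g/mol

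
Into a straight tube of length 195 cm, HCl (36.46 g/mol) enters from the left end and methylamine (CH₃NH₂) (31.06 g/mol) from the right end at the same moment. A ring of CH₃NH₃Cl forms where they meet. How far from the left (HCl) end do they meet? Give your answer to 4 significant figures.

93.59 cm

Graham's law gives d_HCl/d_CH₃NH₂ = rate_HCl/rate_CH₃NH₂ = √(M_CH₃NH₂/M_HCl) = √(31.06/36.46) = 0.9230.
With d_HCl + d_CH₃NH₂ = 195 cm, d_CH₃NH₂ = 195/(1 + 0.9230) = 101.4 cm.
d_HCl = 195 − 101.4 = 93.59 cm.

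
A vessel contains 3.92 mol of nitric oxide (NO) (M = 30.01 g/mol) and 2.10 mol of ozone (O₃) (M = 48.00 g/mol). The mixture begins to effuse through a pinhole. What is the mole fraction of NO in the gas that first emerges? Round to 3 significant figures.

0.702

Rate_i ∝ x_i/√M_i (Graham's law weighted by mole fraction), so the effusate composition follows n_i/√M_i.
So x_NO in the escaping gas = (n_NO/√M_NO) / Σ(n_i/√M_i)
= (3.92/√30.01) / (3.92/√30.01 + 2.10/√48.00) = 0.7156/(0.7156 + 0.3031) = 0.702.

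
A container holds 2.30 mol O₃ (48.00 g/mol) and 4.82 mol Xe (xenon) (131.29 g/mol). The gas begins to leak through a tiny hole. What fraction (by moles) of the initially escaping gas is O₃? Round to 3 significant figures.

Rate_i ∝ x_i/√M_i (Graham's law weighted by mole fraction), so the effusate composition follows n_i/√M_i.
x_O₃(eff) = (n_O₃/√M_O₃) / (n_O₃/√M_O₃ + n_Xe/√M_Xe)
= (2.30/√48.00) / (2.30/√48.00 + 4.82/√131.29) = 0.3320/(0.3320 + 0.4207) = 0.441.

0.441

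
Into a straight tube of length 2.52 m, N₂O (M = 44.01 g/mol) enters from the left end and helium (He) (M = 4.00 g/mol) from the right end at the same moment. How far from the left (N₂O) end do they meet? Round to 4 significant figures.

0.5837 m

Graham's law gives d_N₂O/d_He = rate_N₂O/rate_He = √(M_He/M_N₂O) = √(4.00/44.01) = 0.3015.
With d_N₂O + d_He = 2.52 m, d_He = 2.52/(1 + 0.3015) = 1.936 m.
d_N₂O = 2.52 − 1.936 = 0.5837 m.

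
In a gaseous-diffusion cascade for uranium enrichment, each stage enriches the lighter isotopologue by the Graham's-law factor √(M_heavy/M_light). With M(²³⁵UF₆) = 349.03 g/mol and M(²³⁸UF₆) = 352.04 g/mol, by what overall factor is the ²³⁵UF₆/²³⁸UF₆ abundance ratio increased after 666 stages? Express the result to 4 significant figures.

17.45

The single-stage factor is √(M_heavy/M_light), so 666 stages give [√(352.04/349.03)]^666 = (352.04/349.03)^(666/2).
= 1.00862^333 = 17.45.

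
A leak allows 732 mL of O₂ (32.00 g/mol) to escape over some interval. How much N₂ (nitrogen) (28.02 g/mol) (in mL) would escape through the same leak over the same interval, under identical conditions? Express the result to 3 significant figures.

782 mL

From Graham's law, rate_N₂/rate_O₂ = √(M_O₂/M_N₂) = √(32.00/28.02) = √1.142 = 1.069.
So the volume for N₂ is 732 × 1.069 = 782 mL.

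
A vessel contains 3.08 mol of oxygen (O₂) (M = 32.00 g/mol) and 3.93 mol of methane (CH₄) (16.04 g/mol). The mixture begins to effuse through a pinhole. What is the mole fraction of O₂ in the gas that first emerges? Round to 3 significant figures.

0.357

Effusion rate of each component ∝ n_i/√M_i (partial pressure × 1/√M).
x_O₂(eff) = (n_O₂/√M_O₂) / (n_O₂/√M_O₂ + n_CH₄/√M_CH₄)
= (3.08/√32.00) / (3.08/√32.00 + 3.93/√16.04) = 0.5445/(0.5445 + 0.9813) = 0.357.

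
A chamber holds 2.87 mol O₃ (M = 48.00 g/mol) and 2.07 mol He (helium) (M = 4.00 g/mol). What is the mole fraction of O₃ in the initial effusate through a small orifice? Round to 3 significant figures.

Each component's effusion rate ∝ (its partial pressure)·(1/√M) ∝ n_i/√M_i.
x_O₃(eff) = (n_O₃/√M_O₃) / (n_O₃/√M_O₃ + n_He/√M_He)
= (2.87/√48.00) / (2.87/√48.00 + 2.07/√4.00) = 0.4142/(0.4142 + 1.035) = 0.286.

0.286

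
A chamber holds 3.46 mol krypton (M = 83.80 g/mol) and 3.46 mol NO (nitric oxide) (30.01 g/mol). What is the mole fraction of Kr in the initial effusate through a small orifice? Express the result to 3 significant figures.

0.374

The effusion rate of species i is ∝ p_i/√M_i ∝ n_i/√M_i.
Mole fraction of Kr in the effusate = (n_Kr/√M_Kr) / (n_Kr/√M_Kr + n_NO/√M_NO)
= (3.46/√83.80) / (3.46/√83.80 + 3.46/√30.01) = 0.3780/(0.3780 + 0.6316) = 0.374.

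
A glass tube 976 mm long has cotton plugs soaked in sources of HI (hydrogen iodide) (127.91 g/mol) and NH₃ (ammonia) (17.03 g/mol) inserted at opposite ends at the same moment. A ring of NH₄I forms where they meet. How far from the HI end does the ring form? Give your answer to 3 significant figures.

In equal time, each gas travels a distance ∝ its rate ∝ 1/√M, so d_HI/d_NH₃ = √(M_NH₃/M_HI) = √(17.03/127.91) = 0.3649.
With d_HI + d_NH₃ = 976 mm, d_NH₃ = 976/(1 + 0.3649) = 715.1 mm.
d_HI = 976 − 715.1 = 261 mm.

261 mm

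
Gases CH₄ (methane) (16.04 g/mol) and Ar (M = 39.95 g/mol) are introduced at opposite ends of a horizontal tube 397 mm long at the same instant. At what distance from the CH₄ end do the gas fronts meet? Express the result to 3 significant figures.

Graham's law gives d_CH₄/d_Ar = rate_CH₄/rate_Ar = √(M_Ar/M_CH₄) = √(39.95/16.04) = 1.578.
With d_CH₄ + d_Ar = 397 mm, d_Ar = 397/(1 + 1.578) = 154.0 mm.
d_CH₄ = 397 − 154.0 = 243 mm.

243 mm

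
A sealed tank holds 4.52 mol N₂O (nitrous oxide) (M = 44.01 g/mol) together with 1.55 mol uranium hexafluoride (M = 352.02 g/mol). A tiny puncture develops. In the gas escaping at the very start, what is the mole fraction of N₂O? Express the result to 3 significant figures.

0.892

Rate_i ∝ x_i/√M_i (Graham's law weighted by mole fraction), so the effusate composition follows n_i/√M_i.
Mole fraction of N₂O in the effusate = (n_N₂O/√M_N₂O) / (n_N₂O/√M_N₂O + n_UF₆/√M_UF₆)
= (4.52/√44.01) / (4.52/√44.01 + 1.55/√352.02) = 0.6813/(0.6813 + 0.08261) = 0.892.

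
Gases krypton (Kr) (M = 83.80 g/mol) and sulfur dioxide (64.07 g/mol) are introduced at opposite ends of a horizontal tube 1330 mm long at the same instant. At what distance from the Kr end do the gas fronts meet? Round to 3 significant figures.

Distances travelled in equal time are proportional to diffusion rates, so d_Kr/d_SO₂ = √(M_SO₂/M_Kr) = √(64.07/83.80) = 0.8744.
With d_Kr + d_SO₂ = 1330 mm, d_SO₂ = 1330/(1 + 0.8744) = 709.6 mm.
d_Kr = 1330 − 709.6 = 620 mm.

620 mm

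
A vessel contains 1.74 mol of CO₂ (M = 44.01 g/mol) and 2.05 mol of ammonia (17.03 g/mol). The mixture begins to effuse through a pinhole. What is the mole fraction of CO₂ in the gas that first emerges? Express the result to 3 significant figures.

Each component's effusion rate ∝ (its partial pressure)·(1/√M) ∝ n_i/√M_i.
x_CO₂(eff) = (n_CO₂/√M_CO₂) / (n_CO₂/√M_CO₂ + n_NH₃/√M_NH₃)
= (1.74/√44.01) / (1.74/√44.01 + 2.05/√17.03) = 0.2623/(0.2623 + 0.4968) = 0.346.

0.346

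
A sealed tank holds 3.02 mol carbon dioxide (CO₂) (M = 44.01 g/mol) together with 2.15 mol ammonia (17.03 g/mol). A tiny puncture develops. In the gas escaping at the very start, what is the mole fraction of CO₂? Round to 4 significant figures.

Rate_i ∝ x_i/√M_i (Graham's law weighted by mole fraction), so the effusate composition follows n_i/√M_i.
Mole fraction of CO₂ in the effusate = (n_CO₂/√M_CO₂) / (n_CO₂/√M_CO₂ + n_NH₃/√M_NH₃)
= (3.02/√44.01) / (3.02/√44.01 + 2.15/√17.03) = 0.4552/(0.4552 + 0.5210) = 0.4663.

0.4663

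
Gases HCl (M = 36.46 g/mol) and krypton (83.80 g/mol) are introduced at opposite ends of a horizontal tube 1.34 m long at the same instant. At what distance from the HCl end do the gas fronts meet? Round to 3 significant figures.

0.807 m

Distances travelled in equal time are proportional to diffusion rates, so d_HCl/d_Kr = √(M_Kr/M_HCl) = √(83.80/36.46) = 1.516.
With d_HCl + d_Kr = 1.34 m, d_Kr = 1.34/(1 + 1.516) = 0.5326 m.
d_HCl = 1.34 − 0.5326 = 0.807 m.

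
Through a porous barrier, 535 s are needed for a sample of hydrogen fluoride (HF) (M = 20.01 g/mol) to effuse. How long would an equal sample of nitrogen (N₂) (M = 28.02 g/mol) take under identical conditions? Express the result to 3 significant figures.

633 s

From Graham's law, t_N₂/t_HF = √(M_N₂/M_HF) = √(28.02/20.01) = √1.400 = 1.183.
So the time for N₂ is 535 × 1.183 = 633 s.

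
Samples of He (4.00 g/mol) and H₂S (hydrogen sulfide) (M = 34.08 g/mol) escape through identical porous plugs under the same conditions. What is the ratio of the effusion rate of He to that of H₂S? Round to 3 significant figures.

Graham's law gives rate_He/rate_H₂S = √(M_H₂S/M_He) = √(34.08/4.00) = √8.520 = 2.92.

2.92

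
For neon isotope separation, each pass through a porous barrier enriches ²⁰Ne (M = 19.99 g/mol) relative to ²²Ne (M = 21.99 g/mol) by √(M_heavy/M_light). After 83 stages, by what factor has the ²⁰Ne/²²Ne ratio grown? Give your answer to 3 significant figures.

52.3

The single-stage factor is √(M_heavy/M_light), so 83 stages give [√(21.99/19.99)]^83 = (21.99/19.99)^(83/2).
= 1.10005^(83/2) = 52.3.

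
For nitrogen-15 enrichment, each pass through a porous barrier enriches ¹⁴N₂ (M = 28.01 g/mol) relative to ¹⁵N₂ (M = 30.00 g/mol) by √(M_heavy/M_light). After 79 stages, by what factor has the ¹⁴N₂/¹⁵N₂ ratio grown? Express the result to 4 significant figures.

After 79 stages the ratio has grown by (√(30.00/28.01))^79 = (30.00/28.01)^(79/2).
= 1.07105^(79/2) = 15.05.

15.05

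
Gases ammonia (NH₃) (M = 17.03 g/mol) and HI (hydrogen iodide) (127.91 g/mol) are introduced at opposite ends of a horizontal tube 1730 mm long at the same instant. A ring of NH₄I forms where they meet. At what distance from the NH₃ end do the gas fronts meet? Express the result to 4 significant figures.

The fronts meet when d_NH₃ + d_HI = L with d_NH₃/d_HI = √(M_HI/M_NH₃) (Graham's law). Here √(M_HI/M_NH₃) = √(127.91/17.03) = 2.741.
With d_NH₃ + d_HI = 1730 mm, d_HI = 1730/(1 + 2.741) = 462.5 mm.
d_NH₃ = 1730 − 462.5 = 1268 mm.

1268 mm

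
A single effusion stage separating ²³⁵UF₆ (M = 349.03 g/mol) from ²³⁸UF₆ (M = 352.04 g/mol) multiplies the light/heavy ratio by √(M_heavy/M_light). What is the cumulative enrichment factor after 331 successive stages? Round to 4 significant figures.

Each stage multiplies the ratio by α = √(352.04/349.03), so after 331 stages the overall factor is α^331 = (352.04/349.03)^(331/2).
= 1.00862^(331/2) = 4.142.

4.142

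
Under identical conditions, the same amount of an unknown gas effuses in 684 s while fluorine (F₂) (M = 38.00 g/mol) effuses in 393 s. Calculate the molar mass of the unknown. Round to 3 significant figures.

Using Graham's law: t_X/t_F₂ = √(M_X/M_F₂).
684/393 = 1.740 = √(M_X/38.00)
M_X = 38.00 × 1.740² = 38.00 × 3.029 = 115 g/mol

115 g/mol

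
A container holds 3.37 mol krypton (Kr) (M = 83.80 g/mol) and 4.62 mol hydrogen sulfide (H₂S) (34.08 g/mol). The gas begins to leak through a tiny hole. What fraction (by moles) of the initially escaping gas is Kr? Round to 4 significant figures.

Each component's effusion rate ∝ (its partial pressure)·(1/√M) ∝ n_i/√M_i.
So x_Kr in the escaping gas = (n_Kr/√M_Kr) / Σ(n_i/√M_i)
= (3.37/√83.80) / (3.37/√83.80 + 4.62/√34.08) = 0.3681/(0.3681 + 0.7914) = 0.3175.

0.3175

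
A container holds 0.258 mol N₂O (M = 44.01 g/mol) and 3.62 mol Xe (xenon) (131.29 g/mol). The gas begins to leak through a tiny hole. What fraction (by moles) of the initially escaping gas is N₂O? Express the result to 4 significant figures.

Each component's effusion rate ∝ (its partial pressure)·(1/√M) ∝ n_i/√M_i.
Mole fraction of N₂O in the effusate = (n_N₂O/√M_N₂O) / (n_N₂O/√M_N₂O + n_Xe/√M_Xe)
= (0.258/√44.01) / (0.258/√44.01 + 3.62/√131.29) = 0.03889/(0.03889 + 0.3159) = 0.1096.

0.1096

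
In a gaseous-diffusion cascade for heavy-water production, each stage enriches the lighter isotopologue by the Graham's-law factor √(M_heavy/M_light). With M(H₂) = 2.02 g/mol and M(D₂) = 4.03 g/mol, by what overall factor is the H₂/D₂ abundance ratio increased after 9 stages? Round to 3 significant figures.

Each stage multiplies the ratio by α = √(4.03/2.02), so after 9 stages the overall factor is α^9 = (4.03/2.02)^(9/2).
= 1.99505^(9/2) = 22.4.

22.4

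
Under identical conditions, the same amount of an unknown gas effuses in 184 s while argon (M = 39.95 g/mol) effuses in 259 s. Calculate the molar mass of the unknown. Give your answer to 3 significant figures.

20.2 g/mol

Graham's law gives t_X/t_Ar = √(M_X/M_Ar).
184/259 = 0.7104 = √(M_X/39.95)
M_X = 39.95 × 0.7104² = 39.95 × 0.5047 = 20.2 g/mol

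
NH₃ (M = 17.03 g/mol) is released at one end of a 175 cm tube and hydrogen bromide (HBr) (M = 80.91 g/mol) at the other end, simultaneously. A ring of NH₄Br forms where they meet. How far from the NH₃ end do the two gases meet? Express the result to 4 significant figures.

120.0 cm

Graham's law gives d_NH₃/d_HBr = rate_NH₃/rate_HBr = √(M_HBr/M_NH₃) = √(80.91/17.03) = 2.180.
With d_NH₃ + d_HBr = 175 cm, d_HBr = 175/(1 + 2.180) = 55.04 cm.
d_NH₃ = 175 − 55.04 = 120.0 cm.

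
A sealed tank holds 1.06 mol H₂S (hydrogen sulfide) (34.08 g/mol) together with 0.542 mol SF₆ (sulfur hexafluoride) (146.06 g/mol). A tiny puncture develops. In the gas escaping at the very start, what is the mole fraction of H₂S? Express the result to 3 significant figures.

Rate_i ∝ x_i/√M_i (Graham's law weighted by mole fraction), so the effusate composition follows n_i/√M_i.
So x_H₂S in the escaping gas = (n_H₂S/√M_H₂S) / Σ(n_i/√M_i)
= (1.06/√34.08) / (1.06/√34.08 + 0.542/√146.06) = 0.1816/(0.1816 + 0.04485) = 0.802.

0.802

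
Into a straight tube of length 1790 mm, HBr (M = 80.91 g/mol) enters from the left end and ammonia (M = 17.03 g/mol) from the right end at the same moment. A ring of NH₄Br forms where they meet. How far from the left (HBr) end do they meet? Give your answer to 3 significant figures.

563 mm

In equal time, each gas travels a distance ∝ its rate ∝ 1/√M, so d_HBr/d_NH₃ = √(M_NH₃/M_HBr) = √(17.03/80.91) = 0.4588.
With d_HBr + d_NH₃ = 1790 mm, d_NH₃ = 1790/(1 + 0.4588) = 1227 mm.
d_HBr = 1790 − 1227 = 563 mm.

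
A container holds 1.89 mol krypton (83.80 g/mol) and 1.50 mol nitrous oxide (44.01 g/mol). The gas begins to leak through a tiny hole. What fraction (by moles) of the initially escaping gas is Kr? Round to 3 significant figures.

The effusion rate of species i is ∝ p_i/√M_i ∝ n_i/√M_i.
Mole fraction of Kr in the effusate = (n_Kr/√M_Kr) / (n_Kr/√M_Kr + n_N₂O/√M_N₂O)
= (1.89/√83.80) / (1.89/√83.80 + 1.50/√44.01) = 0.2065/(0.2065 + 0.2261) = 0.477.

0.477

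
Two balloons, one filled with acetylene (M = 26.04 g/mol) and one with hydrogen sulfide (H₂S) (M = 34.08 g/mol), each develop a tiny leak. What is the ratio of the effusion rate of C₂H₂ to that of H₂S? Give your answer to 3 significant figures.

Since effusion rate ∝ 1/√M, rate_C₂H₂/rate_H₂S = √(M_H₂S/M_C₂H₂) = √(34.08/26.04) = √1.309 = 1.14.

1.14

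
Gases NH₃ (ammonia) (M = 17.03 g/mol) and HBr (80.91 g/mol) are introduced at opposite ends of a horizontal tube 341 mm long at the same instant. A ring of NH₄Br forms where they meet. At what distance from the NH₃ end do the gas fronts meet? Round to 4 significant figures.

233.8 mm

Graham's law gives d_NH₃/d_HBr = rate_NH₃/rate_HBr = √(M_HBr/M_NH₃) = √(80.91/17.03) = 2.180.
With d_NH₃ + d_HBr = 341 mm, d_HBr = 341/(1 + 2.180) = 107.2 mm.
d_NH₃ = 341 − 107.2 = 233.8 mm.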